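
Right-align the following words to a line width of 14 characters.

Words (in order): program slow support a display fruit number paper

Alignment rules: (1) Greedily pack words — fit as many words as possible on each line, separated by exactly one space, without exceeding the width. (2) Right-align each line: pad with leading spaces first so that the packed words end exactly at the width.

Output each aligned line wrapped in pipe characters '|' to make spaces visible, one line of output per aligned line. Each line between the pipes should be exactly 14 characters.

Answer: |  program slow|
|     support a|
| display fruit|
|  number paper|

Derivation:
Line 1: ['program', 'slow'] (min_width=12, slack=2)
Line 2: ['support', 'a'] (min_width=9, slack=5)
Line 3: ['display', 'fruit'] (min_width=13, slack=1)
Line 4: ['number', 'paper'] (min_width=12, slack=2)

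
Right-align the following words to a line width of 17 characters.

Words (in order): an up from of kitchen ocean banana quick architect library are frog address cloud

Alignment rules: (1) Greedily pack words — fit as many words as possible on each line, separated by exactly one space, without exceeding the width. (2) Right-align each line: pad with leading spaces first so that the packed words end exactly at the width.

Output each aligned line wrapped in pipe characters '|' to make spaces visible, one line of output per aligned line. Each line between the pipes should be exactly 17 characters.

Answer: |    an up from of|
|    kitchen ocean|
|     banana quick|
|architect library|
| are frog address|
|            cloud|

Derivation:
Line 1: ['an', 'up', 'from', 'of'] (min_width=13, slack=4)
Line 2: ['kitchen', 'ocean'] (min_width=13, slack=4)
Line 3: ['banana', 'quick'] (min_width=12, slack=5)
Line 4: ['architect', 'library'] (min_width=17, slack=0)
Line 5: ['are', 'frog', 'address'] (min_width=16, slack=1)
Line 6: ['cloud'] (min_width=5, slack=12)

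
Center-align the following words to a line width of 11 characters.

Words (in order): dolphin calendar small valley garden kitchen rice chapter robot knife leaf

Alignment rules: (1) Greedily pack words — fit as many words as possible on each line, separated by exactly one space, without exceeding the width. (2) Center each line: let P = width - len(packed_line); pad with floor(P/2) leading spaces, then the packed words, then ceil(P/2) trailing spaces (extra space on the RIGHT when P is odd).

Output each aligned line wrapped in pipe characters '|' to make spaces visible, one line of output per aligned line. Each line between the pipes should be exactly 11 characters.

Line 1: ['dolphin'] (min_width=7, slack=4)
Line 2: ['calendar'] (min_width=8, slack=3)
Line 3: ['small'] (min_width=5, slack=6)
Line 4: ['valley'] (min_width=6, slack=5)
Line 5: ['garden'] (min_width=6, slack=5)
Line 6: ['kitchen'] (min_width=7, slack=4)
Line 7: ['rice'] (min_width=4, slack=7)
Line 8: ['chapter'] (min_width=7, slack=4)
Line 9: ['robot', 'knife'] (min_width=11, slack=0)
Line 10: ['leaf'] (min_width=4, slack=7)

Answer: |  dolphin  |
| calendar  |
|   small   |
|  valley   |
|  garden   |
|  kitchen  |
|   rice    |
|  chapter  |
|robot knife|
|   leaf    |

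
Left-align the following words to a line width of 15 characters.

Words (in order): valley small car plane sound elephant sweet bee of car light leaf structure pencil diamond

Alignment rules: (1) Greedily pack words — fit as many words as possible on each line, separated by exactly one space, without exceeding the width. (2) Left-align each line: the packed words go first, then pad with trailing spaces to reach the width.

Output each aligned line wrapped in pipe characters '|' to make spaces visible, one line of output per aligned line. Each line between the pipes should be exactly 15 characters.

Answer: |valley small   |
|car plane sound|
|elephant sweet |
|bee of car     |
|light leaf     |
|structure      |
|pencil diamond |

Derivation:
Line 1: ['valley', 'small'] (min_width=12, slack=3)
Line 2: ['car', 'plane', 'sound'] (min_width=15, slack=0)
Line 3: ['elephant', 'sweet'] (min_width=14, slack=1)
Line 4: ['bee', 'of', 'car'] (min_width=10, slack=5)
Line 5: ['light', 'leaf'] (min_width=10, slack=5)
Line 6: ['structure'] (min_width=9, slack=6)
Line 7: ['pencil', 'diamond'] (min_width=14, slack=1)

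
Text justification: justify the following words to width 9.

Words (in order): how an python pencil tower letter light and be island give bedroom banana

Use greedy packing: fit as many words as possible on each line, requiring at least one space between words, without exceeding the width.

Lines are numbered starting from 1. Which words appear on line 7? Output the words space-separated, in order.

Answer: be island

Derivation:
Line 1: ['how', 'an'] (min_width=6, slack=3)
Line 2: ['python'] (min_width=6, slack=3)
Line 3: ['pencil'] (min_width=6, slack=3)
Line 4: ['tower'] (min_width=5, slack=4)
Line 5: ['letter'] (min_width=6, slack=3)
Line 6: ['light', 'and'] (min_width=9, slack=0)
Line 7: ['be', 'island'] (min_width=9, slack=0)
Line 8: ['give'] (min_width=4, slack=5)
Line 9: ['bedroom'] (min_width=7, slack=2)
Line 10: ['banana'] (min_width=6, slack=3)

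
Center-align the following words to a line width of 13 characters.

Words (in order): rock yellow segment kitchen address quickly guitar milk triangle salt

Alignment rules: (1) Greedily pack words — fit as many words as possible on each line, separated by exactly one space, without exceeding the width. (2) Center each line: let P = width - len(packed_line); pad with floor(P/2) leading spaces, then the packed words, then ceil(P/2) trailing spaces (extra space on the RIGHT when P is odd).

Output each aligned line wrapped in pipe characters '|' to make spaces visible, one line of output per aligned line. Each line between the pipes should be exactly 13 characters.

Line 1: ['rock', 'yellow'] (min_width=11, slack=2)
Line 2: ['segment'] (min_width=7, slack=6)
Line 3: ['kitchen'] (min_width=7, slack=6)
Line 4: ['address'] (min_width=7, slack=6)
Line 5: ['quickly'] (min_width=7, slack=6)
Line 6: ['guitar', 'milk'] (min_width=11, slack=2)
Line 7: ['triangle', 'salt'] (min_width=13, slack=0)

Answer: | rock yellow |
|   segment   |
|   kitchen   |
|   address   |
|   quickly   |
| guitar milk |
|triangle salt|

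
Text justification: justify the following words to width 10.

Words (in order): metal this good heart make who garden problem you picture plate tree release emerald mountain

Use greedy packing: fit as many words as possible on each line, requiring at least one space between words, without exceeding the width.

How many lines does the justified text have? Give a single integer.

Answer: 11

Derivation:
Line 1: ['metal', 'this'] (min_width=10, slack=0)
Line 2: ['good', 'heart'] (min_width=10, slack=0)
Line 3: ['make', 'who'] (min_width=8, slack=2)
Line 4: ['garden'] (min_width=6, slack=4)
Line 5: ['problem'] (min_width=7, slack=3)
Line 6: ['you'] (min_width=3, slack=7)
Line 7: ['picture'] (min_width=7, slack=3)
Line 8: ['plate', 'tree'] (min_width=10, slack=0)
Line 9: ['release'] (min_width=7, slack=3)
Line 10: ['emerald'] (min_width=7, slack=3)
Line 11: ['mountain'] (min_width=8, slack=2)
Total lines: 11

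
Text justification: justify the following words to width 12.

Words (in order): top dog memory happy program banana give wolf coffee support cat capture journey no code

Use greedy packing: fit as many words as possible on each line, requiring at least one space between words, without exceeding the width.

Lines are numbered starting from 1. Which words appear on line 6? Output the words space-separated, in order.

Answer: support cat

Derivation:
Line 1: ['top', 'dog'] (min_width=7, slack=5)
Line 2: ['memory', 'happy'] (min_width=12, slack=0)
Line 3: ['program'] (min_width=7, slack=5)
Line 4: ['banana', 'give'] (min_width=11, slack=1)
Line 5: ['wolf', 'coffee'] (min_width=11, slack=1)
Line 6: ['support', 'cat'] (min_width=11, slack=1)
Line 7: ['capture'] (min_width=7, slack=5)
Line 8: ['journey', 'no'] (min_width=10, slack=2)
Line 9: ['code'] (min_width=4, slack=8)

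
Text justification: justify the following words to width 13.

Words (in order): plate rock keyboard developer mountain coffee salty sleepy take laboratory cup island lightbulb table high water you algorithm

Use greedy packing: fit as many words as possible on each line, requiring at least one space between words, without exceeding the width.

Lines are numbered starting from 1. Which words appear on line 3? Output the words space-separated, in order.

Answer: developer

Derivation:
Line 1: ['plate', 'rock'] (min_width=10, slack=3)
Line 2: ['keyboard'] (min_width=8, slack=5)
Line 3: ['developer'] (min_width=9, slack=4)
Line 4: ['mountain'] (min_width=8, slack=5)
Line 5: ['coffee', 'salty'] (min_width=12, slack=1)
Line 6: ['sleepy', 'take'] (min_width=11, slack=2)
Line 7: ['laboratory'] (min_width=10, slack=3)
Line 8: ['cup', 'island'] (min_width=10, slack=3)
Line 9: ['lightbulb'] (min_width=9, slack=4)
Line 10: ['table', 'high'] (min_width=10, slack=3)
Line 11: ['water', 'you'] (min_width=9, slack=4)
Line 12: ['algorithm'] (min_width=9, slack=4)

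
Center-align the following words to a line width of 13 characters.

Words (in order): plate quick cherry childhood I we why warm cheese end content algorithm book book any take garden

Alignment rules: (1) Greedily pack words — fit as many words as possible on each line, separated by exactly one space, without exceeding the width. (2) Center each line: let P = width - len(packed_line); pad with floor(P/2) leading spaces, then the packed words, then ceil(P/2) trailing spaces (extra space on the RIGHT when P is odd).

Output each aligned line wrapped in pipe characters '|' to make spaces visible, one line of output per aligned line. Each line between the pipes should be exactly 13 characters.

Answer: | plate quick |
|   cherry    |
| childhood I |
| we why warm |
| cheese end  |
|   content   |
|  algorithm  |
|book book any|
| take garden |

Derivation:
Line 1: ['plate', 'quick'] (min_width=11, slack=2)
Line 2: ['cherry'] (min_width=6, slack=7)
Line 3: ['childhood', 'I'] (min_width=11, slack=2)
Line 4: ['we', 'why', 'warm'] (min_width=11, slack=2)
Line 5: ['cheese', 'end'] (min_width=10, slack=3)
Line 6: ['content'] (min_width=7, slack=6)
Line 7: ['algorithm'] (min_width=9, slack=4)
Line 8: ['book', 'book', 'any'] (min_width=13, slack=0)
Line 9: ['take', 'garden'] (min_width=11, slack=2)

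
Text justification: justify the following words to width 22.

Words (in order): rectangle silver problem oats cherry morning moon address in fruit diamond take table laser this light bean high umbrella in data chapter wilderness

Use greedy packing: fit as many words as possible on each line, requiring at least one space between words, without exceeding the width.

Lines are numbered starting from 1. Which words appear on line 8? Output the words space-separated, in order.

Line 1: ['rectangle', 'silver'] (min_width=16, slack=6)
Line 2: ['problem', 'oats', 'cherry'] (min_width=19, slack=3)
Line 3: ['morning', 'moon', 'address'] (min_width=20, slack=2)
Line 4: ['in', 'fruit', 'diamond', 'take'] (min_width=21, slack=1)
Line 5: ['table', 'laser', 'this', 'light'] (min_width=22, slack=0)
Line 6: ['bean', 'high', 'umbrella', 'in'] (min_width=21, slack=1)
Line 7: ['data', 'chapter'] (min_width=12, slack=10)
Line 8: ['wilderness'] (min_width=10, slack=12)

Answer: wilderness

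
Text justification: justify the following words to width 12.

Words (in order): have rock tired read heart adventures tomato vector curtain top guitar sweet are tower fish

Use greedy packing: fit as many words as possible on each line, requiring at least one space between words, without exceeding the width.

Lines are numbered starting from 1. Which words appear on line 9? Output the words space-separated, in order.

Line 1: ['have', 'rock'] (min_width=9, slack=3)
Line 2: ['tired', 'read'] (min_width=10, slack=2)
Line 3: ['heart'] (min_width=5, slack=7)
Line 4: ['adventures'] (min_width=10, slack=2)
Line 5: ['tomato'] (min_width=6, slack=6)
Line 6: ['vector'] (min_width=6, slack=6)
Line 7: ['curtain', 'top'] (min_width=11, slack=1)
Line 8: ['guitar', 'sweet'] (min_width=12, slack=0)
Line 9: ['are', 'tower'] (min_width=9, slack=3)
Line 10: ['fish'] (min_width=4, slack=8)

Answer: are tower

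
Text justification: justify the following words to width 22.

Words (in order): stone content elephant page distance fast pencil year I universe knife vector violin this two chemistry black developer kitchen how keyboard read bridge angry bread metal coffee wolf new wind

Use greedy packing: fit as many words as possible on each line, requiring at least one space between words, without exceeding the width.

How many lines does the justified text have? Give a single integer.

Line 1: ['stone', 'content', 'elephant'] (min_width=22, slack=0)
Line 2: ['page', 'distance', 'fast'] (min_width=18, slack=4)
Line 3: ['pencil', 'year', 'I', 'universe'] (min_width=22, slack=0)
Line 4: ['knife', 'vector', 'violin'] (min_width=19, slack=3)
Line 5: ['this', 'two', 'chemistry'] (min_width=18, slack=4)
Line 6: ['black', 'developer'] (min_width=15, slack=7)
Line 7: ['kitchen', 'how', 'keyboard'] (min_width=20, slack=2)
Line 8: ['read', 'bridge', 'angry'] (min_width=17, slack=5)
Line 9: ['bread', 'metal', 'coffee'] (min_width=18, slack=4)
Line 10: ['wolf', 'new', 'wind'] (min_width=13, slack=9)
Total lines: 10

Answer: 10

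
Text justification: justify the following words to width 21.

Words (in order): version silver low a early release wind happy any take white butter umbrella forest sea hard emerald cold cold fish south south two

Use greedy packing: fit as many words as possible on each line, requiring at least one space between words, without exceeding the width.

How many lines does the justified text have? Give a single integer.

Line 1: ['version', 'silver', 'low', 'a'] (min_width=20, slack=1)
Line 2: ['early', 'release', 'wind'] (min_width=18, slack=3)
Line 3: ['happy', 'any', 'take', 'white'] (min_width=20, slack=1)
Line 4: ['butter', 'umbrella'] (min_width=15, slack=6)
Line 5: ['forest', 'sea', 'hard'] (min_width=15, slack=6)
Line 6: ['emerald', 'cold', 'cold'] (min_width=17, slack=4)
Line 7: ['fish', 'south', 'south', 'two'] (min_width=20, slack=1)
Total lines: 7

Answer: 7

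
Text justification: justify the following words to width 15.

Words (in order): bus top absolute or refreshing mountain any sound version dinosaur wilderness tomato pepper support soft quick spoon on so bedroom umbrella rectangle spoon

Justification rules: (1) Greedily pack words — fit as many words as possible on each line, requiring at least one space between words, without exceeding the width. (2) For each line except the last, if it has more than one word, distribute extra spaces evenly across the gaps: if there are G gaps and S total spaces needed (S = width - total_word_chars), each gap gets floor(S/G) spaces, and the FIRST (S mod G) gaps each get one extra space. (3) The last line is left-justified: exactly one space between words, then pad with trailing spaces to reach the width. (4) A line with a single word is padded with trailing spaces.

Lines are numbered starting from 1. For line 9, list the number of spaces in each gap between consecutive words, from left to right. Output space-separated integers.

Answer: 4

Derivation:
Line 1: ['bus', 'top'] (min_width=7, slack=8)
Line 2: ['absolute', 'or'] (min_width=11, slack=4)
Line 3: ['refreshing'] (min_width=10, slack=5)
Line 4: ['mountain', 'any'] (min_width=12, slack=3)
Line 5: ['sound', 'version'] (min_width=13, slack=2)
Line 6: ['dinosaur'] (min_width=8, slack=7)
Line 7: ['wilderness'] (min_width=10, slack=5)
Line 8: ['tomato', 'pepper'] (min_width=13, slack=2)
Line 9: ['support', 'soft'] (min_width=12, slack=3)
Line 10: ['quick', 'spoon', 'on'] (min_width=14, slack=1)
Line 11: ['so', 'bedroom'] (min_width=10, slack=5)
Line 12: ['umbrella'] (min_width=8, slack=7)
Line 13: ['rectangle', 'spoon'] (min_width=15, slack=0)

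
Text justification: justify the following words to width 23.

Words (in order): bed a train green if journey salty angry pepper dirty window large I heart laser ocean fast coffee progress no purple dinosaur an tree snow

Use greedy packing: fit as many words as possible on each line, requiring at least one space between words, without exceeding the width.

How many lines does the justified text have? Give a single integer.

Line 1: ['bed', 'a', 'train', 'green', 'if'] (min_width=20, slack=3)
Line 2: ['journey', 'salty', 'angry'] (min_width=19, slack=4)
Line 3: ['pepper', 'dirty', 'window'] (min_width=19, slack=4)
Line 4: ['large', 'I', 'heart', 'laser'] (min_width=19, slack=4)
Line 5: ['ocean', 'fast', 'coffee'] (min_width=17, slack=6)
Line 6: ['progress', 'no', 'purple'] (min_width=18, slack=5)
Line 7: ['dinosaur', 'an', 'tree', 'snow'] (min_width=21, slack=2)
Total lines: 7

Answer: 7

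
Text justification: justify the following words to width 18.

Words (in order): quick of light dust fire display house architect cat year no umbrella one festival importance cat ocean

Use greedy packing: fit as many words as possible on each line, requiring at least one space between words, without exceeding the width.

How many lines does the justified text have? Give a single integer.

Line 1: ['quick', 'of', 'light'] (min_width=14, slack=4)
Line 2: ['dust', 'fire', 'display'] (min_width=17, slack=1)
Line 3: ['house', 'architect'] (min_width=15, slack=3)
Line 4: ['cat', 'year', 'no'] (min_width=11, slack=7)
Line 5: ['umbrella', 'one'] (min_width=12, slack=6)
Line 6: ['festival'] (min_width=8, slack=10)
Line 7: ['importance', 'cat'] (min_width=14, slack=4)
Line 8: ['ocean'] (min_width=5, slack=13)
Total lines: 8

Answer: 8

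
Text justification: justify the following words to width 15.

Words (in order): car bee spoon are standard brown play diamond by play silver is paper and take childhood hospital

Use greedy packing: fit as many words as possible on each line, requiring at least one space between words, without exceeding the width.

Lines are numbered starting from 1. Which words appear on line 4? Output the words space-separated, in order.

Line 1: ['car', 'bee', 'spoon'] (min_width=13, slack=2)
Line 2: ['are', 'standard'] (min_width=12, slack=3)
Line 3: ['brown', 'play'] (min_width=10, slack=5)
Line 4: ['diamond', 'by', 'play'] (min_width=15, slack=0)
Line 5: ['silver', 'is', 'paper'] (min_width=15, slack=0)
Line 6: ['and', 'take'] (min_width=8, slack=7)
Line 7: ['childhood'] (min_width=9, slack=6)
Line 8: ['hospital'] (min_width=8, slack=7)

Answer: diamond by play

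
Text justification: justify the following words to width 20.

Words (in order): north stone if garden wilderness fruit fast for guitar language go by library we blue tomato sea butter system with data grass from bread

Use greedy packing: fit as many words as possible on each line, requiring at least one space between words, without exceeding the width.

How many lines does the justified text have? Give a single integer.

Answer: 8

Derivation:
Line 1: ['north', 'stone', 'if'] (min_width=14, slack=6)
Line 2: ['garden', 'wilderness'] (min_width=17, slack=3)
Line 3: ['fruit', 'fast', 'for'] (min_width=14, slack=6)
Line 4: ['guitar', 'language', 'go'] (min_width=18, slack=2)
Line 5: ['by', 'library', 'we', 'blue'] (min_width=18, slack=2)
Line 6: ['tomato', 'sea', 'butter'] (min_width=17, slack=3)
Line 7: ['system', 'with', 'data'] (min_width=16, slack=4)
Line 8: ['grass', 'from', 'bread'] (min_width=16, slack=4)
Total lines: 8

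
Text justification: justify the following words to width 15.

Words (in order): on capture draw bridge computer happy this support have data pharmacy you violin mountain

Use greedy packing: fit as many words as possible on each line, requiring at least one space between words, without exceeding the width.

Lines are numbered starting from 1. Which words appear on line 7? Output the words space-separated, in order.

Answer: mountain

Derivation:
Line 1: ['on', 'capture', 'draw'] (min_width=15, slack=0)
Line 2: ['bridge', 'computer'] (min_width=15, slack=0)
Line 3: ['happy', 'this'] (min_width=10, slack=5)
Line 4: ['support', 'have'] (min_width=12, slack=3)
Line 5: ['data', 'pharmacy'] (min_width=13, slack=2)
Line 6: ['you', 'violin'] (min_width=10, slack=5)
Line 7: ['mountain'] (min_width=8, slack=7)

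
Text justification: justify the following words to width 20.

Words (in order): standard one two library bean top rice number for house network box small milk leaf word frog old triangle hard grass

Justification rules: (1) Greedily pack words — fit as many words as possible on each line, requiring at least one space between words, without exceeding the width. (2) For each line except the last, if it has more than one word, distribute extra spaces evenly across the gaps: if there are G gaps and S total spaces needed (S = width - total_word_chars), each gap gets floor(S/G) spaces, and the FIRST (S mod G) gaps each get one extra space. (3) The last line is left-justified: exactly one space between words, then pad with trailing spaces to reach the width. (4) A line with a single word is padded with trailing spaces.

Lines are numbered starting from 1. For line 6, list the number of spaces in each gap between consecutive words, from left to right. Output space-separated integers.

Line 1: ['standard', 'one', 'two'] (min_width=16, slack=4)
Line 2: ['library', 'bean', 'top'] (min_width=16, slack=4)
Line 3: ['rice', 'number', 'for'] (min_width=15, slack=5)
Line 4: ['house', 'network', 'box'] (min_width=17, slack=3)
Line 5: ['small', 'milk', 'leaf', 'word'] (min_width=20, slack=0)
Line 6: ['frog', 'old', 'triangle'] (min_width=17, slack=3)
Line 7: ['hard', 'grass'] (min_width=10, slack=10)

Answer: 3 2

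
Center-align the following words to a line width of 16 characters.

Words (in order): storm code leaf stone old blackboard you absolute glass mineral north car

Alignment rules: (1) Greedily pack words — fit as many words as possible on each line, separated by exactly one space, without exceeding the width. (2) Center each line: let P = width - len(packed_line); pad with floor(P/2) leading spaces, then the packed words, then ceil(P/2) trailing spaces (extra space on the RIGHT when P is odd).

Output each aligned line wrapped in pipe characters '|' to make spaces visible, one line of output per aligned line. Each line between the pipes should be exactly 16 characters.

Answer: |storm code leaf |
|   stone old    |
| blackboard you |
| absolute glass |
| mineral north  |
|      car       |

Derivation:
Line 1: ['storm', 'code', 'leaf'] (min_width=15, slack=1)
Line 2: ['stone', 'old'] (min_width=9, slack=7)
Line 3: ['blackboard', 'you'] (min_width=14, slack=2)
Line 4: ['absolute', 'glass'] (min_width=14, slack=2)
Line 5: ['mineral', 'north'] (min_width=13, slack=3)
Line 6: ['car'] (min_width=3, slack=13)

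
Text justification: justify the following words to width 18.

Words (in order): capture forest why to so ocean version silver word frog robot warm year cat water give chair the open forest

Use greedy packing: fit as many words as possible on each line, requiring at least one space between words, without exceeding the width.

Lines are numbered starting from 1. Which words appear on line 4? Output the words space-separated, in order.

Answer: word frog robot

Derivation:
Line 1: ['capture', 'forest', 'why'] (min_width=18, slack=0)
Line 2: ['to', 'so', 'ocean'] (min_width=11, slack=7)
Line 3: ['version', 'silver'] (min_width=14, slack=4)
Line 4: ['word', 'frog', 'robot'] (min_width=15, slack=3)
Line 5: ['warm', 'year', 'cat'] (min_width=13, slack=5)
Line 6: ['water', 'give', 'chair'] (min_width=16, slack=2)
Line 7: ['the', 'open', 'forest'] (min_width=15, slack=3)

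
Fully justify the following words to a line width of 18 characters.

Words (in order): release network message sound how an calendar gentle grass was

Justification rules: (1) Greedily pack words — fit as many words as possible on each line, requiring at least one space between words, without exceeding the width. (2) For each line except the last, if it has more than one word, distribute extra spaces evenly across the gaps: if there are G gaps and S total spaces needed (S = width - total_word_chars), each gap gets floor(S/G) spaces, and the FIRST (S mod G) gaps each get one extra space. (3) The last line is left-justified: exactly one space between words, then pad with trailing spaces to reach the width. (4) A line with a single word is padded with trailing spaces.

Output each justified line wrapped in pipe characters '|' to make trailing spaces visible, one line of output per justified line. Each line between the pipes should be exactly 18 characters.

Answer: |release    network|
|message  sound how|
|an calendar gentle|
|grass was         |

Derivation:
Line 1: ['release', 'network'] (min_width=15, slack=3)
Line 2: ['message', 'sound', 'how'] (min_width=17, slack=1)
Line 3: ['an', 'calendar', 'gentle'] (min_width=18, slack=0)
Line 4: ['grass', 'was'] (min_width=9, slack=9)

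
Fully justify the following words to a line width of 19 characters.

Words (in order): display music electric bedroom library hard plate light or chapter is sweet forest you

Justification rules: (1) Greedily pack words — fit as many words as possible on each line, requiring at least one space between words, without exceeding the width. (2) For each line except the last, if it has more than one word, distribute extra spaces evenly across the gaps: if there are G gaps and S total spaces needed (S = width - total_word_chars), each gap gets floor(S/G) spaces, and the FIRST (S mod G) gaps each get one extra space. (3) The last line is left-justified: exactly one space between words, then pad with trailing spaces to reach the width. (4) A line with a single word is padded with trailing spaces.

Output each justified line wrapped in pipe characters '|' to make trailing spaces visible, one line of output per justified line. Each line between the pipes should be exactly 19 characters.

Answer: |display       music|
|electric    bedroom|
|library  hard plate|
|light or chapter is|
|sweet forest you   |

Derivation:
Line 1: ['display', 'music'] (min_width=13, slack=6)
Line 2: ['electric', 'bedroom'] (min_width=16, slack=3)
Line 3: ['library', 'hard', 'plate'] (min_width=18, slack=1)
Line 4: ['light', 'or', 'chapter', 'is'] (min_width=19, slack=0)
Line 5: ['sweet', 'forest', 'you'] (min_width=16, slack=3)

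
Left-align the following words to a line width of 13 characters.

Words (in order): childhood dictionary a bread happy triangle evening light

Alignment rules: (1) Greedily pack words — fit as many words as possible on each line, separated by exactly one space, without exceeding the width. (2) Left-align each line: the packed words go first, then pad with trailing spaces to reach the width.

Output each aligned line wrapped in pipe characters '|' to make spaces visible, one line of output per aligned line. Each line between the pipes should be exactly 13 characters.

Answer: |childhood    |
|dictionary a |
|bread happy  |
|triangle     |
|evening light|

Derivation:
Line 1: ['childhood'] (min_width=9, slack=4)
Line 2: ['dictionary', 'a'] (min_width=12, slack=1)
Line 3: ['bread', 'happy'] (min_width=11, slack=2)
Line 4: ['triangle'] (min_width=8, slack=5)
Line 5: ['evening', 'light'] (min_width=13, slack=0)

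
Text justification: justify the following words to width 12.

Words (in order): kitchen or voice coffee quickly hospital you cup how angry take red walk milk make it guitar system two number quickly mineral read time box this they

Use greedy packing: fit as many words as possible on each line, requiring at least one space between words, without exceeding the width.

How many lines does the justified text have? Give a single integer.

Answer: 15

Derivation:
Line 1: ['kitchen', 'or'] (min_width=10, slack=2)
Line 2: ['voice', 'coffee'] (min_width=12, slack=0)
Line 3: ['quickly'] (min_width=7, slack=5)
Line 4: ['hospital', 'you'] (min_width=12, slack=0)
Line 5: ['cup', 'how'] (min_width=7, slack=5)
Line 6: ['angry', 'take'] (min_width=10, slack=2)
Line 7: ['red', 'walk'] (min_width=8, slack=4)
Line 8: ['milk', 'make', 'it'] (min_width=12, slack=0)
Line 9: ['guitar'] (min_width=6, slack=6)
Line 10: ['system', 'two'] (min_width=10, slack=2)
Line 11: ['number'] (min_width=6, slack=6)
Line 12: ['quickly'] (min_width=7, slack=5)
Line 13: ['mineral', 'read'] (min_width=12, slack=0)
Line 14: ['time', 'box'] (min_width=8, slack=4)
Line 15: ['this', 'they'] (min_width=9, slack=3)
Total lines: 15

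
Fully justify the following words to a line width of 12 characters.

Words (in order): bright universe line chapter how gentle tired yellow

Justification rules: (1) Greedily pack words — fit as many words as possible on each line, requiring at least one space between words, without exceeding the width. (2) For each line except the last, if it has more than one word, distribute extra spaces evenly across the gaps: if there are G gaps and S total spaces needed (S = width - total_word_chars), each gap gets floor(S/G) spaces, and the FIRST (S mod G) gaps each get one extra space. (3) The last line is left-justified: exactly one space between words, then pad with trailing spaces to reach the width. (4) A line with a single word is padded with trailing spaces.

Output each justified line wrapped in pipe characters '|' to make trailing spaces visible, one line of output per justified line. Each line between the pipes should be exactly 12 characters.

Answer: |bright      |
|universe    |
|line chapter|
|how   gentle|
|tired yellow|

Derivation:
Line 1: ['bright'] (min_width=6, slack=6)
Line 2: ['universe'] (min_width=8, slack=4)
Line 3: ['line', 'chapter'] (min_width=12, slack=0)
Line 4: ['how', 'gentle'] (min_width=10, slack=2)
Line 5: ['tired', 'yellow'] (min_width=12, slack=0)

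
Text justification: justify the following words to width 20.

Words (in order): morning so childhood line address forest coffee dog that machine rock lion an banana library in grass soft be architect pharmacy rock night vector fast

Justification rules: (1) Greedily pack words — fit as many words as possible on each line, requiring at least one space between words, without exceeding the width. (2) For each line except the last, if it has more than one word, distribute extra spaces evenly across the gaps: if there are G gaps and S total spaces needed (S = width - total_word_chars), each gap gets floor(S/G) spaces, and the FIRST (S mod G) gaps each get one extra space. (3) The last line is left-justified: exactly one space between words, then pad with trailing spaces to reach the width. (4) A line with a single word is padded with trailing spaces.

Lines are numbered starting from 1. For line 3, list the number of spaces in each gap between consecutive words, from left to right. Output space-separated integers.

Line 1: ['morning', 'so', 'childhood'] (min_width=20, slack=0)
Line 2: ['line', 'address', 'forest'] (min_width=19, slack=1)
Line 3: ['coffee', 'dog', 'that'] (min_width=15, slack=5)
Line 4: ['machine', 'rock', 'lion', 'an'] (min_width=20, slack=0)
Line 5: ['banana', 'library', 'in'] (min_width=17, slack=3)
Line 6: ['grass', 'soft', 'be'] (min_width=13, slack=7)
Line 7: ['architect', 'pharmacy'] (min_width=18, slack=2)
Line 8: ['rock', 'night', 'vector'] (min_width=17, slack=3)
Line 9: ['fast'] (min_width=4, slack=16)

Answer: 4 3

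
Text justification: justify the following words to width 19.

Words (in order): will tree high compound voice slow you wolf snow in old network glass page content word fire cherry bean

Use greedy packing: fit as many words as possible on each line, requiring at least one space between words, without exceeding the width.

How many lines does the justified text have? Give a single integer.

Line 1: ['will', 'tree', 'high'] (min_width=14, slack=5)
Line 2: ['compound', 'voice', 'slow'] (min_width=19, slack=0)
Line 3: ['you', 'wolf', 'snow', 'in'] (min_width=16, slack=3)
Line 4: ['old', 'network', 'glass'] (min_width=17, slack=2)
Line 5: ['page', 'content', 'word'] (min_width=17, slack=2)
Line 6: ['fire', 'cherry', 'bean'] (min_width=16, slack=3)
Total lines: 6

Answer: 6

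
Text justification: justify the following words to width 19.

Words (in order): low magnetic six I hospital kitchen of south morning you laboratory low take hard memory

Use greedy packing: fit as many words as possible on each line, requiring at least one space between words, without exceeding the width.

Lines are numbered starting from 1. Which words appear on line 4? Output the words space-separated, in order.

Answer: laboratory low take

Derivation:
Line 1: ['low', 'magnetic', 'six', 'I'] (min_width=18, slack=1)
Line 2: ['hospital', 'kitchen', 'of'] (min_width=19, slack=0)
Line 3: ['south', 'morning', 'you'] (min_width=17, slack=2)
Line 4: ['laboratory', 'low', 'take'] (min_width=19, slack=0)
Line 5: ['hard', 'memory'] (min_width=11, slack=8)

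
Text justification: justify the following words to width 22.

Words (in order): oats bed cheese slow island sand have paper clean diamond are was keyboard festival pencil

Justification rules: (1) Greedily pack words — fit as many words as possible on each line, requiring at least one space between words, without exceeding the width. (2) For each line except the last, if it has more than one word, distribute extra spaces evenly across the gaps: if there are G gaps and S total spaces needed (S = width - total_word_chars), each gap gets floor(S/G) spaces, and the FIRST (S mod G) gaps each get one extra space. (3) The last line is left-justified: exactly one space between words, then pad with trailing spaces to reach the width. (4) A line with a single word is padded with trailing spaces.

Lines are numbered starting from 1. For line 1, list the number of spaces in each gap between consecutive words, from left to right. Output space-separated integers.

Answer: 2 2 1

Derivation:
Line 1: ['oats', 'bed', 'cheese', 'slow'] (min_width=20, slack=2)
Line 2: ['island', 'sand', 'have', 'paper'] (min_width=22, slack=0)
Line 3: ['clean', 'diamond', 'are', 'was'] (min_width=21, slack=1)
Line 4: ['keyboard', 'festival'] (min_width=17, slack=5)
Line 5: ['pencil'] (min_width=6, slack=16)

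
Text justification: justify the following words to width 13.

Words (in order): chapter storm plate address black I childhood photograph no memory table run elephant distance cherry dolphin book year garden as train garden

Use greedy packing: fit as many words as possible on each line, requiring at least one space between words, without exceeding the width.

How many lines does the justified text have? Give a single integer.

Line 1: ['chapter', 'storm'] (min_width=13, slack=0)
Line 2: ['plate', 'address'] (min_width=13, slack=0)
Line 3: ['black', 'I'] (min_width=7, slack=6)
Line 4: ['childhood'] (min_width=9, slack=4)
Line 5: ['photograph', 'no'] (min_width=13, slack=0)
Line 6: ['memory', 'table'] (min_width=12, slack=1)
Line 7: ['run', 'elephant'] (min_width=12, slack=1)
Line 8: ['distance'] (min_width=8, slack=5)
Line 9: ['cherry'] (min_width=6, slack=7)
Line 10: ['dolphin', 'book'] (min_width=12, slack=1)
Line 11: ['year', 'garden'] (min_width=11, slack=2)
Line 12: ['as', 'train'] (min_width=8, slack=5)
Line 13: ['garden'] (min_width=6, slack=7)
Total lines: 13

Answer: 13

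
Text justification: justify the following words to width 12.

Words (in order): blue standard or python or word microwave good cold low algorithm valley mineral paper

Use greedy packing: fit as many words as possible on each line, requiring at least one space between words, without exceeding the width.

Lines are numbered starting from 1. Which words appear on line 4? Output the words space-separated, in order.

Answer: word

Derivation:
Line 1: ['blue'] (min_width=4, slack=8)
Line 2: ['standard', 'or'] (min_width=11, slack=1)
Line 3: ['python', 'or'] (min_width=9, slack=3)
Line 4: ['word'] (min_width=4, slack=8)
Line 5: ['microwave'] (min_width=9, slack=3)
Line 6: ['good', 'cold'] (min_width=9, slack=3)
Line 7: ['low'] (min_width=3, slack=9)
Line 8: ['algorithm'] (min_width=9, slack=3)
Line 9: ['valley'] (min_width=6, slack=6)
Line 10: ['mineral'] (min_width=7, slack=5)
Line 11: ['paper'] (min_width=5, slack=7)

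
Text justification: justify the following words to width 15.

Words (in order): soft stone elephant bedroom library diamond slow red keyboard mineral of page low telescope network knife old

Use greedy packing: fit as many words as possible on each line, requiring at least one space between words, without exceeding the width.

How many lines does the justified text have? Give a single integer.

Line 1: ['soft', 'stone'] (min_width=10, slack=5)
Line 2: ['elephant'] (min_width=8, slack=7)
Line 3: ['bedroom', 'library'] (min_width=15, slack=0)
Line 4: ['diamond', 'slow'] (min_width=12, slack=3)
Line 5: ['red', 'keyboard'] (min_width=12, slack=3)
Line 6: ['mineral', 'of', 'page'] (min_width=15, slack=0)
Line 7: ['low', 'telescope'] (min_width=13, slack=2)
Line 8: ['network', 'knife'] (min_width=13, slack=2)
Line 9: ['old'] (min_width=3, slack=12)
Total lines: 9

Answer: 9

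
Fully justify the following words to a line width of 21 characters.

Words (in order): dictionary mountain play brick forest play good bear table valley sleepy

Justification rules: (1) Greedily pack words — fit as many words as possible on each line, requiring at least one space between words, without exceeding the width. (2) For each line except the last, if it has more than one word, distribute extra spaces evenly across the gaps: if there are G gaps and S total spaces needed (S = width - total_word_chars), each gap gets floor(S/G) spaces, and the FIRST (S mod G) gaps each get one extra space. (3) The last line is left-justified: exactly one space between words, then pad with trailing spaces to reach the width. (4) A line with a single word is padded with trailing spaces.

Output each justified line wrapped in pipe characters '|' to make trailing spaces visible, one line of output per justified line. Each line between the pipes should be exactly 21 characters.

Line 1: ['dictionary', 'mountain'] (min_width=19, slack=2)
Line 2: ['play', 'brick', 'forest'] (min_width=17, slack=4)
Line 3: ['play', 'good', 'bear', 'table'] (min_width=20, slack=1)
Line 4: ['valley', 'sleepy'] (min_width=13, slack=8)

Answer: |dictionary   mountain|
|play   brick   forest|
|play  good bear table|
|valley sleepy        |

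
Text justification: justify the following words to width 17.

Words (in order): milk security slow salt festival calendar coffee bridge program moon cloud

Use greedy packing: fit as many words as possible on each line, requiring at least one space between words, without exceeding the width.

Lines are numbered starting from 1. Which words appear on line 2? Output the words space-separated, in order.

Answer: slow salt

Derivation:
Line 1: ['milk', 'security'] (min_width=13, slack=4)
Line 2: ['slow', 'salt'] (min_width=9, slack=8)
Line 3: ['festival', 'calendar'] (min_width=17, slack=0)
Line 4: ['coffee', 'bridge'] (min_width=13, slack=4)
Line 5: ['program', 'moon'] (min_width=12, slack=5)
Line 6: ['cloud'] (min_width=5, slack=12)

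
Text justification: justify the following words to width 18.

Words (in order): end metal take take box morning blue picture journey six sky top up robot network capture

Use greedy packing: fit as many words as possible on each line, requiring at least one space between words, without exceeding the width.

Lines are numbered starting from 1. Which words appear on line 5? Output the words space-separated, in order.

Line 1: ['end', 'metal', 'take'] (min_width=14, slack=4)
Line 2: ['take', 'box', 'morning'] (min_width=16, slack=2)
Line 3: ['blue', 'picture'] (min_width=12, slack=6)
Line 4: ['journey', 'six', 'sky'] (min_width=15, slack=3)
Line 5: ['top', 'up', 'robot'] (min_width=12, slack=6)
Line 6: ['network', 'capture'] (min_width=15, slack=3)

Answer: top up robot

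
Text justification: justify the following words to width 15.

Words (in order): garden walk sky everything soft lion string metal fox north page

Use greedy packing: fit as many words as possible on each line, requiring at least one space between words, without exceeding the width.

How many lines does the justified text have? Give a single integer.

Answer: 5

Derivation:
Line 1: ['garden', 'walk', 'sky'] (min_width=15, slack=0)
Line 2: ['everything', 'soft'] (min_width=15, slack=0)
Line 3: ['lion', 'string'] (min_width=11, slack=4)
Line 4: ['metal', 'fox', 'north'] (min_width=15, slack=0)
Line 5: ['page'] (min_width=4, slack=11)
Total lines: 5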